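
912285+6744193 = 7656478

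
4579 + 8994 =13573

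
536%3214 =536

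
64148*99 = 6350652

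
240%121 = 119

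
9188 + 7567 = 16755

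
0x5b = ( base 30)31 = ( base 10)91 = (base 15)61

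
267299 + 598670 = 865969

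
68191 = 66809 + 1382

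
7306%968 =530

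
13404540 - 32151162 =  - 18746622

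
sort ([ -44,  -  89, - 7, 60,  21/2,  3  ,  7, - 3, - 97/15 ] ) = [ - 89, - 44, - 7,-97/15,  -  3,3,7,21/2  ,  60 ]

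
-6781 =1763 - 8544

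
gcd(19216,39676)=4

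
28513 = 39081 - 10568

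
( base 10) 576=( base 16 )240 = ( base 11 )484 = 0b1001000000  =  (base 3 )210100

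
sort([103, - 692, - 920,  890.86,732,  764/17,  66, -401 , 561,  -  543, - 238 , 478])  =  [ - 920, - 692,-543, - 401, - 238,  764/17,66,103,478,  561,  732,890.86] 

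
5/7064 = 5/7064= 0.00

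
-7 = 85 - 92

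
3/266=3/266=0.01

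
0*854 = 0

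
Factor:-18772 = -2^2*13^1*19^2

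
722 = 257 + 465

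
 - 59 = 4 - 63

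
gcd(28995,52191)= 5799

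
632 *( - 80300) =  - 50749600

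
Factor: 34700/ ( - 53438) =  - 2^1*5^2 * 7^ ( - 1 )*11^ ( - 1) = -50/77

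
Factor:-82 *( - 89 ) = 7298 = 2^1*41^1 * 89^1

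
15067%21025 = 15067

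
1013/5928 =1013/5928 = 0.17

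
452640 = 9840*46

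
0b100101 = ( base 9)41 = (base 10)37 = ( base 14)29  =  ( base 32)15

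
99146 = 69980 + 29166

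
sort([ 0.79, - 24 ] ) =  [ - 24 , 0.79 ] 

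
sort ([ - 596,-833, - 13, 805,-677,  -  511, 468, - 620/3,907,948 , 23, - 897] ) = [  -  897, - 833, - 677,  -  596, - 511,-620/3, - 13,23, 468,805, 907, 948 ]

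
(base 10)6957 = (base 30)7lr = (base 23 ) D3B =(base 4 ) 1230231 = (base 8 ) 15455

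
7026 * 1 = 7026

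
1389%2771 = 1389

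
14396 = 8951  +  5445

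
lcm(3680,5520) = 11040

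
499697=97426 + 402271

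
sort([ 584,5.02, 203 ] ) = [ 5.02, 203,584 ] 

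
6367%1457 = 539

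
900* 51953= 46757700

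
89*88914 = 7913346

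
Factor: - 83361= - 3^1*37^1*751^1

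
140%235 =140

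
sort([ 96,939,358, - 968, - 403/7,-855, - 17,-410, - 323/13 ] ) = [ - 968,  -  855,-410,-403/7,-323/13, - 17, 96,358, 939 ] 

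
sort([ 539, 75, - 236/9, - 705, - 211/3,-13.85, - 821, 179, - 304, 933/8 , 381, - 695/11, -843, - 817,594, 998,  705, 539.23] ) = [ - 843, - 821  ,-817,- 705, - 304, - 211/3, - 695/11, - 236/9, - 13.85, 75, 933/8, 179,381, 539,539.23,594, 705, 998] 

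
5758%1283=626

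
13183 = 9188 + 3995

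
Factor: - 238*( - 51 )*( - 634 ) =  - 2^2*3^1*7^1*17^2*317^1=- 7695492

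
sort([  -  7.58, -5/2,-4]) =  [ - 7.58,-4, - 5/2] 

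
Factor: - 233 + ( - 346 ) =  - 579 = -3^1 * 193^1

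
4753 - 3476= 1277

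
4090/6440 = 409/644 = 0.64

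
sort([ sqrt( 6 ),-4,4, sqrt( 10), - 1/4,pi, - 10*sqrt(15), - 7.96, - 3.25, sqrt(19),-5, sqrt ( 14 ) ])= [-10 * sqrt( 15), - 7.96, -5, - 4, - 3.25, - 1/4, sqrt(6) , pi, sqrt(  10), sqrt( 14) , 4,sqrt( 19)] 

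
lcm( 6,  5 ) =30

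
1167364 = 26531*44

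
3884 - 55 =3829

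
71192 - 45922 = 25270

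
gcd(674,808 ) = 2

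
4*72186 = 288744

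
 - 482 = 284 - 766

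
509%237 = 35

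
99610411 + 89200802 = 188811213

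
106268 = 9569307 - 9463039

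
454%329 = 125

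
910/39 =70/3 = 23.33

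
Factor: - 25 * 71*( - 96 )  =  2^5 * 3^1 * 5^2*71^1 = 170400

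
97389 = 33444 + 63945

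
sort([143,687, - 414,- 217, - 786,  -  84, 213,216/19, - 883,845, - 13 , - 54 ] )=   [-883, - 786, - 414, - 217, - 84, - 54,-13,216/19,143  ,  213, 687,  845]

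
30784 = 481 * 64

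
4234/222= 2117/111= 19.07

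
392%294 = 98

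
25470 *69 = 1757430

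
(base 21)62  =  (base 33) 3T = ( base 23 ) 5d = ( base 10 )128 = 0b10000000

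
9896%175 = 96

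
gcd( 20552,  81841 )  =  367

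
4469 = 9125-4656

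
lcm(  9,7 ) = 63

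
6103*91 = 555373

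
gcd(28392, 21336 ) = 168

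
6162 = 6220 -58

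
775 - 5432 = -4657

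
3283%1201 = 881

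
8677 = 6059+2618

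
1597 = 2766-1169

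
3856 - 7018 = -3162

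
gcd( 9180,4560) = 60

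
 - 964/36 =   -  27  +  2/9 = - 26.78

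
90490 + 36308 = 126798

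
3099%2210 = 889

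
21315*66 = 1406790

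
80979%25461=4596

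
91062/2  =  45531 = 45531.00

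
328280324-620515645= - 292235321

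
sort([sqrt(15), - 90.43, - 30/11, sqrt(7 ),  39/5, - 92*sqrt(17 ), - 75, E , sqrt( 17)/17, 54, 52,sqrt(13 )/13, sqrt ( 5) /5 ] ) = [ - 92*sqrt( 17), - 90.43, - 75 , - 30/11, sqrt (17)/17, sqrt (13)/13,sqrt(5) /5, sqrt(7) , E,sqrt(15 ), 39/5, 52, 54 ]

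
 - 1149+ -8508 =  - 9657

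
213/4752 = 71/1584=0.04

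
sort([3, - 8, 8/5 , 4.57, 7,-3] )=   [ - 8, - 3, 8/5, 3, 4.57,  7 ]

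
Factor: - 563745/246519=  - 3^( - 1 )*5^1 * 43^ (-1)*59^1=   - 295/129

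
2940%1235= 470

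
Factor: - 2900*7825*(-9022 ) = 2^3 * 5^4*13^1*29^1*313^1 * 347^1=204731735000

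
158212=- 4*(  -  39553) 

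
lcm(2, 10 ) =10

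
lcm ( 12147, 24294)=24294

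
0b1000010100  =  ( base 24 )M4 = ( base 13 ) 31c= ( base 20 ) 16c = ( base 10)532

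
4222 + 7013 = 11235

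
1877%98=15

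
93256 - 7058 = 86198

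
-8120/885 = - 10  +  146/177  =  - 9.18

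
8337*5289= 44094393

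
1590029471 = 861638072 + 728391399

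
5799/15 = 386  +  3/5= 386.60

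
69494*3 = 208482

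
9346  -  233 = 9113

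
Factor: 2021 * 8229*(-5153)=-85698558777 = - 3^1*13^1*43^1*47^1*211^1 * 5153^1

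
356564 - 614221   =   - 257657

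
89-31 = 58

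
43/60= 43/60 = 0.72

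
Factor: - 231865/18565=-47^( - 1)*587^1 = -587/47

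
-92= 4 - 96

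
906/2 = 453 = 453.00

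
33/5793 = 11/1931 = 0.01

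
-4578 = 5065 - 9643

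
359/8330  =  359/8330 = 0.04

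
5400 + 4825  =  10225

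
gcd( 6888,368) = 8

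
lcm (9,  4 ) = 36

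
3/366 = 1/122 = 0.01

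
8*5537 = 44296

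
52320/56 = 6540/7 = 934.29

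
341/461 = 341/461 = 0.74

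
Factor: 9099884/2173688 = 2^( - 1 )*11^(  -  1) * 17^( - 1)*1453^( - 1)*2274971^1 = 2274971/543422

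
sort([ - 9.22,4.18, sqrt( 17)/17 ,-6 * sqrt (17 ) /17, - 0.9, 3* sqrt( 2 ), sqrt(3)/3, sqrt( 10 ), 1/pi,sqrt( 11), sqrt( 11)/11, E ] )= [ - 9.22, - 6*sqrt( 17)/17 ,- 0.9, sqrt( 17 )/17,sqrt( 11) /11,1/pi,  sqrt ( 3)/3,E, sqrt(10), sqrt( 11 ),4.18,  3*sqrt( 2 ) ]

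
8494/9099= 8494/9099  =  0.93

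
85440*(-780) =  - 66643200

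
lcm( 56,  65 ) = 3640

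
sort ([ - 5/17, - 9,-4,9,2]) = [ -9, - 4, - 5/17, 2,  9]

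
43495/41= 1060 + 35/41 =1060.85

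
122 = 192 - 70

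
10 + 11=21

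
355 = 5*71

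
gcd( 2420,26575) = 5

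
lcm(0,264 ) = 0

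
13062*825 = 10776150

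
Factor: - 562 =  - 2^1*281^1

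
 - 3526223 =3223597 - 6749820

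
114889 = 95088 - -19801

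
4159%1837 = 485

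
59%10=9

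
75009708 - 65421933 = 9587775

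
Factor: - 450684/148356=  - 3^2*107^1*317^( - 1) = - 963/317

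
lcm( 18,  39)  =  234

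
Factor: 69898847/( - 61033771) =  - 313^1*223319^1*61033771^(  -  1)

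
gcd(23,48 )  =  1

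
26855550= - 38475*( - 698 ) 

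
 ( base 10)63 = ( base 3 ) 2100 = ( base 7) 120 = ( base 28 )27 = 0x3f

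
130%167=130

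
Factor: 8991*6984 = 62793144 = 2^3*3^7*37^1*97^1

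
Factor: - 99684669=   -  3^1 * 7^2 * 97^1*6991^1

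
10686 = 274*39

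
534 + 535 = 1069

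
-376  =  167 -543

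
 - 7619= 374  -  7993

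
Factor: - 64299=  - 3^1*21433^1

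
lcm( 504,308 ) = 5544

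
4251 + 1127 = 5378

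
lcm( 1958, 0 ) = 0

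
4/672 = 1/168 = 0.01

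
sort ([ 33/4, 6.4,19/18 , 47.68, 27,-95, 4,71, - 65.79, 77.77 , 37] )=[-95, - 65.79,19/18,4, 6.4, 33/4 , 27 , 37, 47.68, 71, 77.77]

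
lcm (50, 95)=950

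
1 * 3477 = 3477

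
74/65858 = 37/32929 = 0.00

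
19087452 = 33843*564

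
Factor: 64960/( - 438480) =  - 2^2*3^ ( -3) = - 4/27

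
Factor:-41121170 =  - 2^1*5^1*107^1*38431^1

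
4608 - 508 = 4100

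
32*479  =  15328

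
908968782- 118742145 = 790226637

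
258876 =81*3196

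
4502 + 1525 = 6027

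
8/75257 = 8/75257 = 0.00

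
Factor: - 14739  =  -3^1* 17^3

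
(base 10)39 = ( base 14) 2B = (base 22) 1h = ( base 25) 1e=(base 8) 47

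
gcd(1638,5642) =182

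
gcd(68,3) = 1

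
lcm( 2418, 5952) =77376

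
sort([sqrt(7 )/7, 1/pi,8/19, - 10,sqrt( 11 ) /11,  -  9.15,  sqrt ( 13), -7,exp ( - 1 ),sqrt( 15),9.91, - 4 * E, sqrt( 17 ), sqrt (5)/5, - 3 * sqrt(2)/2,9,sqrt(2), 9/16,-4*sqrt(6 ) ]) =[  -  4*E, - 10, - 4 * sqrt( 6 ),  -  9.15,  -  7,- 3 * sqrt(2)/2,sqrt( 11 ) /11,1/pi,exp( - 1) , sqrt( 7)/7,8/19,sqrt( 5 ) /5 , 9/16,sqrt( 2), sqrt( 13)  ,  sqrt(15), sqrt( 17),  9, 9.91]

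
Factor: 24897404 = 2^2*7^1*47^1*18919^1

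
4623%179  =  148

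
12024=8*1503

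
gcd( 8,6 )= 2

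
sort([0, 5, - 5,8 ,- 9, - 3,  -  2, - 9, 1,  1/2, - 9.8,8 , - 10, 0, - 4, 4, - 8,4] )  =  [ - 10, - 9.8, - 9, - 9, - 8,-5, - 4,  -  3, - 2, 0, 0,  1/2,  1, 4, 4, 5 , 8, 8 ]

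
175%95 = 80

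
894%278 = 60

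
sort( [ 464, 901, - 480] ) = [ - 480, 464, 901 ]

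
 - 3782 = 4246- 8028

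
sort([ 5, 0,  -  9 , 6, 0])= [-9,0,0,  5, 6]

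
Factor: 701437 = 11^3*17^1*31^1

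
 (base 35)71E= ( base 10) 8624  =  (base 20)11b4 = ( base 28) B00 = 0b10000110110000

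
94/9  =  94/9 =10.44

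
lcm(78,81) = 2106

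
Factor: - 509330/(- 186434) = 265/97 = 5^1*53^1*97^( - 1 )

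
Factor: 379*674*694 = 177279524 = 2^2*337^1*347^1*379^1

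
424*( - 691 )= - 292984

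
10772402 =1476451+9295951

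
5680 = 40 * 142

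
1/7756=1/7756 = 0.00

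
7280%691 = 370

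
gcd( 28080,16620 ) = 60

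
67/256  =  67/256 = 0.26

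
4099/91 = 45  +  4/91 = 45.04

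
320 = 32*10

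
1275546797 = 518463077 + 757083720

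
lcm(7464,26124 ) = 52248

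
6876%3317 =242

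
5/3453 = 5/3453 = 0.00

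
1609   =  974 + 635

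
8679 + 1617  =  10296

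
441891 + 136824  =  578715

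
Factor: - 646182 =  - 2^1*3^2 * 35899^1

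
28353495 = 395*71781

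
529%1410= 529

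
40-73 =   -  33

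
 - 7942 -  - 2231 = -5711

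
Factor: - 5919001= -11^1 * 37^1*14543^1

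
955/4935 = 191/987 = 0.19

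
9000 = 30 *300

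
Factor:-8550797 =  - 61^1*140177^1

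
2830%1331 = 168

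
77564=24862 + 52702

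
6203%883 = 22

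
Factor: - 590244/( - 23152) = 147561/5788=2^ ( - 2)*3^1*101^1*487^1 * 1447^(-1) 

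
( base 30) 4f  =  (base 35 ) 3U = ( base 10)135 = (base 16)87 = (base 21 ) 69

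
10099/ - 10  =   -1010 + 1/10=-1009.90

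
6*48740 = 292440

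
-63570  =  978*( - 65)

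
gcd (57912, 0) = 57912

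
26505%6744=6273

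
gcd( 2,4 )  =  2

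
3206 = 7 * 458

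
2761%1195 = 371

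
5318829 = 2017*2637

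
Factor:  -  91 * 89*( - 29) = 7^1*  13^1*29^1 * 89^1 = 234871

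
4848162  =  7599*638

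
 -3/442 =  -1 + 439/442 = - 0.01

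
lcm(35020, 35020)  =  35020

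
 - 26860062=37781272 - 64641334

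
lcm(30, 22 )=330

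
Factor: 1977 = 3^1 * 659^1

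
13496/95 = 13496/95 = 142.06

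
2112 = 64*33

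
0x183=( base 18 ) 139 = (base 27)E9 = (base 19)117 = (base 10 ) 387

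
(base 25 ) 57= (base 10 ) 132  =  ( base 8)204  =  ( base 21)66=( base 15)8C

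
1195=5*239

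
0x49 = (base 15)4D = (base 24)31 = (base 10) 73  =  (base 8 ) 111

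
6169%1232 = 9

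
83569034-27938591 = 55630443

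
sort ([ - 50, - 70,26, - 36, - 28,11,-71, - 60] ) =[ - 71 , - 70, - 60, -50, -36,  -  28,11,  26 ] 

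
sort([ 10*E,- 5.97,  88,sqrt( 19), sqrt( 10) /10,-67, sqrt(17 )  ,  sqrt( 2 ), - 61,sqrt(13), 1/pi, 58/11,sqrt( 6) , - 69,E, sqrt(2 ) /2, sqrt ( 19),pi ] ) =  [ -69, - 67, - 61,-5.97,sqrt( 10 ) /10,1/pi, sqrt ( 2)/2,sqrt ( 2 ),  sqrt(6 ), E, pi, sqrt(13), sqrt(17 ), sqrt(19) , sqrt( 19), 58/11, 10*E, 88] 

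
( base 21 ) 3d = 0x4C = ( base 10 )76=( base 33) 2a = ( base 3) 2211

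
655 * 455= 298025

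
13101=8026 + 5075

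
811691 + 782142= 1593833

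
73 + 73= 146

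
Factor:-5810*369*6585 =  - 14117515650 = -  2^1*3^3*5^2*7^1*41^1*83^1*439^1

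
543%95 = 68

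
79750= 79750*1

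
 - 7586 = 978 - 8564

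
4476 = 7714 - 3238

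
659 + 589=1248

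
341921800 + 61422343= 403344143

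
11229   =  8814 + 2415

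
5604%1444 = 1272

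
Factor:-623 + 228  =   - 395 = - 5^1*79^1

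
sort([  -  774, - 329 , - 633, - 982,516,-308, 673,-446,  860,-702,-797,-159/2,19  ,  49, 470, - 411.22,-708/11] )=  [ - 982, - 797,-774,-702,-633,  -  446,-411.22, - 329, - 308,- 159/2 ,-708/11,19,49, 470, 516,673, 860] 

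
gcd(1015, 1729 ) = 7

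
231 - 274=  - 43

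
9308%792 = 596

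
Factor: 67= 67^1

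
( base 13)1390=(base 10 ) 2821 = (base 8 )5405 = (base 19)7f9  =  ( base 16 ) b05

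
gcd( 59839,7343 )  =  1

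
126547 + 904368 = 1030915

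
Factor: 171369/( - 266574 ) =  - 2^(  -  1)*3^2 * 7^(-1)=- 9/14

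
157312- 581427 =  - 424115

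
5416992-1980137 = 3436855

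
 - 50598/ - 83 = 609 + 51/83 = 609.61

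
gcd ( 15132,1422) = 6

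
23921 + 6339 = 30260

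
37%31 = 6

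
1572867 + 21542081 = 23114948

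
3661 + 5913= 9574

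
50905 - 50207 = 698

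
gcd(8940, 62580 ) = 8940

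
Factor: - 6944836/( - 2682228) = 1736209/670557 = 3^ (- 1 ) * 83^( - 1) * 317^1 * 2693^(-1)*5477^1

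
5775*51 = 294525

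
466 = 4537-4071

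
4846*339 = 1642794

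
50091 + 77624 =127715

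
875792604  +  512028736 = 1387821340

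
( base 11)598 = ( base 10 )712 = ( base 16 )2c8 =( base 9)871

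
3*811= 2433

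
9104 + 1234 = 10338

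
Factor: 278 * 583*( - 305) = - 49432570 = - 2^1*5^1*11^1*53^1*61^1*139^1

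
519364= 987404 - 468040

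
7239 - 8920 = -1681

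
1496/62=748/31 = 24.13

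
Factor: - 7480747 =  - 79^1*94693^1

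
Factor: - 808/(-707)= 2^3*7^( - 1 )= 8/7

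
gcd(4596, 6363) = 3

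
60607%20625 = 19357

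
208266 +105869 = 314135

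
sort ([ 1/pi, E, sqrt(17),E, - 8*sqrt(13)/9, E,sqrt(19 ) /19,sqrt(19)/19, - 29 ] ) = [-29 ,-8*sqrt(13)/9, sqrt(19)/19 , sqrt( 19) /19, 1/pi,E, E, E,sqrt (17)]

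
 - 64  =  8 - 72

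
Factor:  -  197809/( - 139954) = 359/254 = 2^(-1)*127^(-1) * 359^1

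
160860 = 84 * 1915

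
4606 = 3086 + 1520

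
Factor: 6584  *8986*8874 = 525019774176 = 2^5*3^2*17^1*29^1*823^1*4493^1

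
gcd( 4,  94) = 2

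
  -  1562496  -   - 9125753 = 7563257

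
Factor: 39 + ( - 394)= - 355 =- 5^1*71^1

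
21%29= 21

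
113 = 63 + 50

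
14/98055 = 14/98055 = 0.00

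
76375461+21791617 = 98167078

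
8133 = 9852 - 1719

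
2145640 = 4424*485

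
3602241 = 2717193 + 885048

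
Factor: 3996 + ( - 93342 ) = -2^1*3^1*14891^1 = - 89346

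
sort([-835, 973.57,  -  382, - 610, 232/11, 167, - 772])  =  [-835, - 772, - 610 , - 382,232/11, 167, 973.57] 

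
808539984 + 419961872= 1228501856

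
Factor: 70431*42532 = 2995571292=2^2*3^1*7^3*17^1*31^1*1381^1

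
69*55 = 3795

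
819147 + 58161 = 877308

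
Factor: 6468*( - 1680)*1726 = -18755130240 = - 2^7 * 3^2*5^1*7^3*11^1*863^1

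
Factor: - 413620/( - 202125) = 82724/40425 = 2^2*3^( - 1)*5^( - 2 )*7^( - 2)*11^( - 1)*20681^1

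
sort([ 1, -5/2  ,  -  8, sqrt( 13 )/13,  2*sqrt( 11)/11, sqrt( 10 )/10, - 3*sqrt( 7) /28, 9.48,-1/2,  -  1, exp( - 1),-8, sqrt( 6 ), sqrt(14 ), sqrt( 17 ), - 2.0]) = [-8, - 8,  -  5/2,-2.0, - 1,- 1/2, - 3*sqrt ( 7 )/28, sqrt( 13 ) /13,  sqrt(10) /10 , exp ( - 1), 2 *sqrt( 11) /11, 1, sqrt( 6),  sqrt (14), sqrt( 17), 9.48] 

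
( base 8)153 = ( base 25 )47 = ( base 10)107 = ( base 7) 212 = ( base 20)57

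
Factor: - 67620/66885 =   -  2^2*7^( - 1 )*13^( - 1) * 23^1= - 92/91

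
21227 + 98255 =119482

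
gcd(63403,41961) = 71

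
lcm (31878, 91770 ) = 3028410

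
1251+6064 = 7315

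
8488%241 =53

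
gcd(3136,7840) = 1568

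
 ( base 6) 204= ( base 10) 76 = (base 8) 114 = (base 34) 28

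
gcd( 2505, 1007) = 1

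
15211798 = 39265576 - 24053778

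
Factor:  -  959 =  - 7^1*137^1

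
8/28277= 8/28277 =0.00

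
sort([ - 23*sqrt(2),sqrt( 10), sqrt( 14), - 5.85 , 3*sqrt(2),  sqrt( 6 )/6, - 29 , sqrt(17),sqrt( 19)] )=[ - 23*sqrt(2 ),  -  29,- 5.85, sqrt(6)/6, sqrt(10 ), sqrt(14 ), sqrt( 17 ), 3 * sqrt( 2)  ,  sqrt(19)]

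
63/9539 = 63/9539=0.01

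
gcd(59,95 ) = 1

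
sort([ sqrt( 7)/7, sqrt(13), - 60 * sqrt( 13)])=[ - 60 * sqrt( 13),sqrt (7)/7, sqrt(13) ]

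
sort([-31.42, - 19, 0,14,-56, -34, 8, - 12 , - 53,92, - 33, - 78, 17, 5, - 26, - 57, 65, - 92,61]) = [-92, - 78,-57 , - 56,-53,  -  34, - 33,-31.42, - 26, - 19,-12 , 0,5, 8,  14, 17, 61, 65, 92] 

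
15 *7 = 105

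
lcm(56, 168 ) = 168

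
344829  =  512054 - 167225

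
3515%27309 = 3515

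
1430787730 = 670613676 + 760174054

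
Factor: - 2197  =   - 13^3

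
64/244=16/61=0.26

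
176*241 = 42416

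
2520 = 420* 6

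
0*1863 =0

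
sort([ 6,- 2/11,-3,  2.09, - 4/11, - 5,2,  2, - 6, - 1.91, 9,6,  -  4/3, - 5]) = [-6, - 5,  -  5 , - 3,  -  1.91,-4/3,  -  4/11, - 2/11,2,2,2.09, 6,6,9]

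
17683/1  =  17683 = 17683.00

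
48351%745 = 671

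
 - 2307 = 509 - 2816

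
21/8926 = 21/8926 = 0.00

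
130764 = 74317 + 56447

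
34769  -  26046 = 8723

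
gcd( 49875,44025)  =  75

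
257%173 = 84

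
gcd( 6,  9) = 3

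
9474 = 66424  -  56950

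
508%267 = 241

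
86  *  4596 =395256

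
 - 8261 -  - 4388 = -3873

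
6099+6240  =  12339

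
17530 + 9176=26706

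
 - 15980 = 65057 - 81037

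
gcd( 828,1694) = 2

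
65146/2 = 32573 = 32573.00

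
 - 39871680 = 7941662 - 47813342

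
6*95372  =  572232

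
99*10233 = 1013067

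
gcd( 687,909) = 3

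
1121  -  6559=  -5438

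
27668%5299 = 1173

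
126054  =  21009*6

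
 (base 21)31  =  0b1000000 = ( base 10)64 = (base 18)3a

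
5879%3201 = 2678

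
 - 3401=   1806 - 5207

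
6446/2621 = 2 + 1204/2621=   2.46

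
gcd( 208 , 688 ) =16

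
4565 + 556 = 5121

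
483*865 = 417795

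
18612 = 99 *188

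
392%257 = 135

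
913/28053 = 913/28053  =  0.03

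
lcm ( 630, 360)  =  2520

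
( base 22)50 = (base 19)5f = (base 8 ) 156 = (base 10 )110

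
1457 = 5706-4249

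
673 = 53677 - 53004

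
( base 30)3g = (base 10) 106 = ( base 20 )56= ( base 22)4I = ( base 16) 6a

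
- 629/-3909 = 629/3909= 0.16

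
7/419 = 7/419 =0.02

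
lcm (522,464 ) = 4176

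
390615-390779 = -164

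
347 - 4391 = -4044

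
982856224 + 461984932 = 1444841156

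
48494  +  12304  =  60798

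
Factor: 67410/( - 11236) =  - 2^( -1)*3^2*5^1*7^1* 53^ (- 2)*107^1 = -  33705/5618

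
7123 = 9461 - 2338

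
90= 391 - 301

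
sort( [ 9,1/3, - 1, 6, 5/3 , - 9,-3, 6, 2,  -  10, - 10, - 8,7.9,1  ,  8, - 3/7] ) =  [ - 10, - 10, - 9, - 8, - 3, - 1,  -  3/7, 1/3 , 1, 5/3,2,  6, 6, 7.9,8,9] 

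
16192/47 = 344 + 24/47 = 344.51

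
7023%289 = 87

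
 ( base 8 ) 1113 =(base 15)292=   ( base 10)587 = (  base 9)722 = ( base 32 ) IB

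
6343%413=148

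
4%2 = 0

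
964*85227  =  82158828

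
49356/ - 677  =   - 49356/677 = - 72.90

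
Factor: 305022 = 2^1*3^1 * 29^1*1753^1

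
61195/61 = 1003 + 12/61 = 1003.20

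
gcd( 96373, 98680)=1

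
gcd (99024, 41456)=16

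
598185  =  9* 66465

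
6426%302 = 84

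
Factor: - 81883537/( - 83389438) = 2^( - 1)*11^ ( - 1 )*101^( - 1 )*37529^( - 1)*81883537^1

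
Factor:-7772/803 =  - 2^2*11^( - 1)*29^1*67^1*73^( - 1 ) 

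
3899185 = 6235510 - 2336325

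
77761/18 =77761/18 = 4320.06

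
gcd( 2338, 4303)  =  1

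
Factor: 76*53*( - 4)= -16112 = - 2^4*19^1*53^1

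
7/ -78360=-1 + 78353/78360 = -0.00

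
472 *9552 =4508544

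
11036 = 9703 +1333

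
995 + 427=1422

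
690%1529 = 690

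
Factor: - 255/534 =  - 2^( - 1 )*5^1*17^1*89^( - 1) = - 85/178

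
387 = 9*43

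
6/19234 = 3/9617=0.00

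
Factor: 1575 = 3^2 * 5^2*7^1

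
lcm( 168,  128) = 2688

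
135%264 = 135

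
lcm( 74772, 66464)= 598176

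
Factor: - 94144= - 2^6*1471^1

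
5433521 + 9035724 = 14469245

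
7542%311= 78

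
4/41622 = 2/20811 = 0.00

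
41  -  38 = 3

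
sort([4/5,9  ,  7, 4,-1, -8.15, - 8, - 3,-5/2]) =[-8.15,  -  8, - 3,  -  5/2,-1,4/5,  4, 7,9 ]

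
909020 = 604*1505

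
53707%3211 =2331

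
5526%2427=672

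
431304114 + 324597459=755901573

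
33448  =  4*8362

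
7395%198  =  69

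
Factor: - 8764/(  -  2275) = 2^2 * 5^( - 2)*13^( - 1)*313^1 = 1252/325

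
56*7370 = 412720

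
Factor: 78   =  2^1*3^1*13^1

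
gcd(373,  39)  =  1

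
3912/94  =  1956/47 = 41.62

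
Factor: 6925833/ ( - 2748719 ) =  - 3^2 * 59^1*13043^1*2748719^ ( - 1)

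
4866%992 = 898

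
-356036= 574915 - 930951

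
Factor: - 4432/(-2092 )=2^2*277^1*523^( - 1) = 1108/523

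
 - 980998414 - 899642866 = - 1880641280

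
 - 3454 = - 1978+-1476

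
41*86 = 3526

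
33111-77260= - 44149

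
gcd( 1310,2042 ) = 2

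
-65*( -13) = 845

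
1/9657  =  1/9657 = 0.00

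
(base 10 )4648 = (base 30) 54s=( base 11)3546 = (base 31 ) 4pt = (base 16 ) 1228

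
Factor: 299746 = 2^1* 149873^1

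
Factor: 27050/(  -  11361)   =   - 2^1 * 3^(- 1)*5^2*7^( - 1) = - 50/21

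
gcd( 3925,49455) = 785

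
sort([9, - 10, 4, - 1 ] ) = [ - 10, - 1,4 , 9] 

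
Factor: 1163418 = 2^1*3^1*97^1 * 1999^1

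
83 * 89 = 7387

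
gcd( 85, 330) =5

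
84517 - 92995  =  -8478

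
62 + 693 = 755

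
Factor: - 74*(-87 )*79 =508602 = 2^1*3^1*29^1* 37^1*79^1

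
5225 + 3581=8806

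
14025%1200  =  825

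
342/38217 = 114/12739  =  0.01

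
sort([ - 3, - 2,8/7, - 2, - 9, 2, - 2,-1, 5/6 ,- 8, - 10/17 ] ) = [ - 9, - 8, - 3,  -  2 , - 2,  -  2,-1, - 10/17, 5/6,8/7,  2]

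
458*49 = 22442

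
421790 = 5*84358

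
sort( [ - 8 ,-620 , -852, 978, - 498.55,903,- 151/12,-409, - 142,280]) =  [ - 852,-620,-498.55, - 409,  -  142,-151/12,  -  8,280, 903, 978 ]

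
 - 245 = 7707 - 7952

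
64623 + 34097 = 98720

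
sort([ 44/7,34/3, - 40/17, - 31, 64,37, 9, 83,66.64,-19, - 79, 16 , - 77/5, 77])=[-79,- 31, - 19,-77/5,-40/17,  44/7, 9, 34/3, 16 , 37, 64, 66.64,  77,83 ]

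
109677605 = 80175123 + 29502482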